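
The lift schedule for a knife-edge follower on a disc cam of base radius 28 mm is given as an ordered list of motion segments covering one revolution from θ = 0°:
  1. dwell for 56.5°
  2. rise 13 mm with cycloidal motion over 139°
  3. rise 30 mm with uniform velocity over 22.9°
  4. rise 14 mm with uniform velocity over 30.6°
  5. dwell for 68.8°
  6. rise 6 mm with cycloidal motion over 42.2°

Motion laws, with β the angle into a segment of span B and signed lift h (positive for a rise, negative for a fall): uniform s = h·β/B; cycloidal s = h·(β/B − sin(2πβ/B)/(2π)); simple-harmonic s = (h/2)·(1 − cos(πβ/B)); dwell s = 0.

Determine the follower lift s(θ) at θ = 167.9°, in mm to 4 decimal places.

seg 1 [0°–56.5°] dwell: s stays 0.0000
seg 2 [56.5°–195.5°] cycloidal, h=13: θ=167.9° here. β=111.4, B=139. 13·(0.8014 − sin(2π·0.8014)/(2π)) = 12.3806 → s = 12.3806

12.3806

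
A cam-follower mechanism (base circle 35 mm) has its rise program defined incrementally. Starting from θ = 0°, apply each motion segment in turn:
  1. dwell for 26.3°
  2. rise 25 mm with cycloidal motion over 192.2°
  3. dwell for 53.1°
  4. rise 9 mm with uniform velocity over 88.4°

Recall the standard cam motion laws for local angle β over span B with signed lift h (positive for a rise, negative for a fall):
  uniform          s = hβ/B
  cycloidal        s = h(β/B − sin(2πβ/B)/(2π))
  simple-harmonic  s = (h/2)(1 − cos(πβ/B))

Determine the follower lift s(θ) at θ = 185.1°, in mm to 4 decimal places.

seg 1 [0°–26.3°] dwell: s stays 0.0000
seg 2 [26.3°–218.5°] cycloidal, h=25: θ=185.1° here. β=158.8, B=192.2. 25·(0.8262 − sin(2π·0.8262)/(2π)) = 24.1868 → s = 24.1868

24.1868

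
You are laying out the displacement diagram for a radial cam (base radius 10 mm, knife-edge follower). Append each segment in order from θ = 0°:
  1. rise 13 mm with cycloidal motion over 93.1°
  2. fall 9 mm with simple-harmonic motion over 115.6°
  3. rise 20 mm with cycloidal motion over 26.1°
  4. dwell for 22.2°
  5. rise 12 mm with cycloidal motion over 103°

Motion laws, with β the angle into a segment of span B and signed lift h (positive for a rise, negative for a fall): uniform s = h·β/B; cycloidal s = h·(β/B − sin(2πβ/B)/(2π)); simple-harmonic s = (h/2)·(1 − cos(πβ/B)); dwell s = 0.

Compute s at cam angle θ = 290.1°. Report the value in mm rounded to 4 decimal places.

seg 1 [0°–93.1°] cycloidal, h=13: full span → s += 13 → s = 13.0000
seg 2 [93.1°–208.7°] simple-harmonic, h=-9: full span → s += -9 → s = 4.0000
seg 3 [208.7°–234.8°] cycloidal, h=20: full span → s += 20 → s = 24.0000
seg 4 [234.8°–257°] dwell: s stays 24.0000
seg 5 [257°–360°] cycloidal, h=12: θ=290.1° here. β=33.1, B=103. 12·(0.3214 − sin(2π·0.3214)/(2π)) = 2.1352 → s = 26.1352

26.1352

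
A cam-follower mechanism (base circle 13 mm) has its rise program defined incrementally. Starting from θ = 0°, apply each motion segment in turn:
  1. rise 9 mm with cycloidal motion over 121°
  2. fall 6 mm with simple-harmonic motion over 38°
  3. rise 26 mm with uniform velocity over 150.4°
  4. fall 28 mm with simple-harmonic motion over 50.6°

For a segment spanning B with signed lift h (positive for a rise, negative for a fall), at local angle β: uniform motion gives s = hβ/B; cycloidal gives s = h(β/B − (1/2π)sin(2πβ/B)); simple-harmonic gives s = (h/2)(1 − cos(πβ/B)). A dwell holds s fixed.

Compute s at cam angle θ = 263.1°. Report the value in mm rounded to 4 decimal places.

seg 1 [0°–121°] cycloidal, h=9: full span → s += 9 → s = 9.0000
seg 2 [121°–159°] simple-harmonic, h=-6: full span → s += -6 → s = 3.0000
seg 3 [159°–309.4°] uniform, h=26: θ=263.1° here. β=104.1, B=150.4. 26·104.1/150.4 = 17.9960 → s = 20.9960

20.9960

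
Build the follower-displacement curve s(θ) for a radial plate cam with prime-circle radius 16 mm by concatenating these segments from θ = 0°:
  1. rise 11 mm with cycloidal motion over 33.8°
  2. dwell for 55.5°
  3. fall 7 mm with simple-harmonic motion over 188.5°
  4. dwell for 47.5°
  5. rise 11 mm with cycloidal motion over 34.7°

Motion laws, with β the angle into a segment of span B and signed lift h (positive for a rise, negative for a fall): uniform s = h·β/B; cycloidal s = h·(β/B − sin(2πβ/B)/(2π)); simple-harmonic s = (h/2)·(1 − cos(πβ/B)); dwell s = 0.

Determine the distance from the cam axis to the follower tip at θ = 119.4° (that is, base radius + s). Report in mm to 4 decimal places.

seg 1 [0°–33.8°] cycloidal, h=11: full span → s += 11 → s = 11.0000
seg 2 [33.8°–89.3°] dwell: s stays 11.0000
seg 3 [89.3°–277.8°] simple-harmonic, h=-7: θ=119.4° here. β=30.1, B=188.5. -7/2·(1 − cos(π·0.1597)) = -0.4312 → s = 10.5688
radial distance = base radius + s = 16 + 10.5688 = 26.5688

26.5688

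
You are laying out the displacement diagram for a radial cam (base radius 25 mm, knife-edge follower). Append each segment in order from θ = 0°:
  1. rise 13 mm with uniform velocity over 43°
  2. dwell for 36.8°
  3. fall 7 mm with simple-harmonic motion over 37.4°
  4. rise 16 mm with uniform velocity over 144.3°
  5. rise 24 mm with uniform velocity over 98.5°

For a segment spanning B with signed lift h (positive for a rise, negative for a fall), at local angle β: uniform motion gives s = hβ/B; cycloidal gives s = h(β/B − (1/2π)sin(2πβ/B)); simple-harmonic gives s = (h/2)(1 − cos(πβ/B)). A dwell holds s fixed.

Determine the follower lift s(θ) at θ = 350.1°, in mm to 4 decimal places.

seg 1 [0°–43°] uniform, h=13: full span → s += 13 → s = 13.0000
seg 2 [43°–79.8°] dwell: s stays 13.0000
seg 3 [79.8°–117.2°] simple-harmonic, h=-7: full span → s += -7 → s = 6.0000
seg 4 [117.2°–261.5°] uniform, h=16: full span → s += 16 → s = 22.0000
seg 5 [261.5°–360°] uniform, h=24: θ=350.1° here. β=88.6, B=98.5. 24·88.6/98.5 = 21.5878 → s = 43.5878

43.5878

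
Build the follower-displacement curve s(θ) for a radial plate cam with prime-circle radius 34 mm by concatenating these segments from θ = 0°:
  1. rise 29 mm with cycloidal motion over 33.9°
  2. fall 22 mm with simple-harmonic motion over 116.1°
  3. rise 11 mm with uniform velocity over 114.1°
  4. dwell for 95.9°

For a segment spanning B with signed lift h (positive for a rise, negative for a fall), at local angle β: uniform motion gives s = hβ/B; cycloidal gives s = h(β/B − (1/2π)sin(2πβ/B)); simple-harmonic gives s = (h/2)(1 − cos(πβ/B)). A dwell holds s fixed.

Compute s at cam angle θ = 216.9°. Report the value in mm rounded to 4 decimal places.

seg 1 [0°–33.9°] cycloidal, h=29: full span → s += 29 → s = 29.0000
seg 2 [33.9°–150°] simple-harmonic, h=-22: full span → s += -22 → s = 7.0000
seg 3 [150°–264.1°] uniform, h=11: θ=216.9° here. β=66.9, B=114.1. 11·66.9/114.1 = 6.4496 → s = 13.4496

13.4496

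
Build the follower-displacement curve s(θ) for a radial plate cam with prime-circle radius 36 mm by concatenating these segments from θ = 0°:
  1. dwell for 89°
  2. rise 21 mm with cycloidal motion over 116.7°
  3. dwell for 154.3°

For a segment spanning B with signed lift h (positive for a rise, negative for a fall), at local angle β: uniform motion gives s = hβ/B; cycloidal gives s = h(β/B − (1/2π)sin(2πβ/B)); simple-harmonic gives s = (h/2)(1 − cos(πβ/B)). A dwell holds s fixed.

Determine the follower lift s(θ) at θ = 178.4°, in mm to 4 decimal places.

seg 1 [0°–89°] dwell: s stays 0.0000
seg 2 [89°–205.7°] cycloidal, h=21: θ=178.4° here. β=89.4, B=116.7. 21·(0.7661 − sin(2π·0.7661)/(2π)) = 19.4126 → s = 19.4126

19.4126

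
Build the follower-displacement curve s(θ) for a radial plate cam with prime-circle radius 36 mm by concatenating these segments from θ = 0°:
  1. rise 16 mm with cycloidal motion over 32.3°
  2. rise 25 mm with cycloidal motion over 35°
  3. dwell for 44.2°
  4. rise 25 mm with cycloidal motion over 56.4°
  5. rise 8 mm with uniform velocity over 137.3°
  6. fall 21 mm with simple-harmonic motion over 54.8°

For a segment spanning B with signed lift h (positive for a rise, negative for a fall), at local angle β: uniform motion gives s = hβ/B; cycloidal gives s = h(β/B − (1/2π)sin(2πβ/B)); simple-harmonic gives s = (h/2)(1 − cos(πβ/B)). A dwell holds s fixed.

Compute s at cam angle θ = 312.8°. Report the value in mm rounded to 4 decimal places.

seg 1 [0°–32.3°] cycloidal, h=16: full span → s += 16 → s = 16.0000
seg 2 [32.3°–67.3°] cycloidal, h=25: full span → s += 25 → s = 41.0000
seg 3 [67.3°–111.5°] dwell: s stays 41.0000
seg 4 [111.5°–167.9°] cycloidal, h=25: full span → s += 25 → s = 66.0000
seg 5 [167.9°–305.2°] uniform, h=8: full span → s += 8 → s = 74.0000
seg 6 [305.2°–360°] simple-harmonic, h=-21: θ=312.8° here. β=7.6, B=54.8. -21/2·(1 − cos(π·0.1387)) = -0.9809 → s = 73.0191

73.0191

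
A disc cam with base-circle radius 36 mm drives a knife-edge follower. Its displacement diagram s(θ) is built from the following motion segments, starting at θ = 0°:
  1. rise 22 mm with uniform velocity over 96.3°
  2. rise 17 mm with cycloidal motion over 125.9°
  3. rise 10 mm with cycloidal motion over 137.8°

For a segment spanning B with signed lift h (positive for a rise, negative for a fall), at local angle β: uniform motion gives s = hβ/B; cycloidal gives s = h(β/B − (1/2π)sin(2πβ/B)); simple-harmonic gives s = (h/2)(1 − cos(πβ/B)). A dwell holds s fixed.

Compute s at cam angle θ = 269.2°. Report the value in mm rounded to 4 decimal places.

seg 1 [0°–96.3°] uniform, h=22: full span → s += 22 → s = 22.0000
seg 2 [96.3°–222.2°] cycloidal, h=17: full span → s += 17 → s = 39.0000
seg 3 [222.2°–360°] cycloidal, h=10: θ=269.2° here. β=47, B=137.8. 10·(0.3411 − sin(2π·0.3411)/(2π)) = 2.0727 → s = 41.0727

41.0727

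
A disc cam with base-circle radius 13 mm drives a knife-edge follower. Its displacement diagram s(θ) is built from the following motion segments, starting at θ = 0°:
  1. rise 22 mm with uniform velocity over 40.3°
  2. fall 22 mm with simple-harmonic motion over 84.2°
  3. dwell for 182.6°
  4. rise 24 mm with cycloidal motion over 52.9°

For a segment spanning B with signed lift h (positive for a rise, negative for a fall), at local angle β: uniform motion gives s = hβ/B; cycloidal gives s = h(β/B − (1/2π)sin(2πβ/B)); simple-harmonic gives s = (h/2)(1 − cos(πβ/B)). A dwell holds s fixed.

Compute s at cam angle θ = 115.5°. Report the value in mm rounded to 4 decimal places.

seg 1 [0°–40.3°] uniform, h=22: full span → s += 22 → s = 22.0000
seg 2 [40.3°–124.5°] simple-harmonic, h=-22: θ=115.5° here. β=75.2, B=84.2. -22/2·(1 − cos(π·0.8931)) = -21.3856 → s = 0.6144

0.6144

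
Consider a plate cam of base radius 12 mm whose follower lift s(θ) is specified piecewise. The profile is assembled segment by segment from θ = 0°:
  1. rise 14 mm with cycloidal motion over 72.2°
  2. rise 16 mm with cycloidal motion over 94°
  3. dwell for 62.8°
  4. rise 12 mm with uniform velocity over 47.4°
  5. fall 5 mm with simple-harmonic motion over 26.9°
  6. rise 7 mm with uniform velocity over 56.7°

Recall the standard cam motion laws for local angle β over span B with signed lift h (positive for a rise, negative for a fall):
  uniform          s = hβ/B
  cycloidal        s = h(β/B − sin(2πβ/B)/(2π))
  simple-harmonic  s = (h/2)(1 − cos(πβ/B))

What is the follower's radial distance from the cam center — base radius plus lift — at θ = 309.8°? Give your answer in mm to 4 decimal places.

seg 1 [0°–72.2°] cycloidal, h=14: full span → s += 14 → s = 14.0000
seg 2 [72.2°–166.2°] cycloidal, h=16: full span → s += 16 → s = 30.0000
seg 3 [166.2°–229°] dwell: s stays 30.0000
seg 4 [229°–276.4°] uniform, h=12: full span → s += 12 → s = 42.0000
seg 5 [276.4°–303.3°] simple-harmonic, h=-5: full span → s += -5 → s = 37.0000
seg 6 [303.3°–360°] uniform, h=7: θ=309.8° here. β=6.5, B=56.7. 7·6.5/56.7 = 0.8025 → s = 37.8025
radial distance = base radius + s = 12 + 37.8025 = 49.8025

49.8025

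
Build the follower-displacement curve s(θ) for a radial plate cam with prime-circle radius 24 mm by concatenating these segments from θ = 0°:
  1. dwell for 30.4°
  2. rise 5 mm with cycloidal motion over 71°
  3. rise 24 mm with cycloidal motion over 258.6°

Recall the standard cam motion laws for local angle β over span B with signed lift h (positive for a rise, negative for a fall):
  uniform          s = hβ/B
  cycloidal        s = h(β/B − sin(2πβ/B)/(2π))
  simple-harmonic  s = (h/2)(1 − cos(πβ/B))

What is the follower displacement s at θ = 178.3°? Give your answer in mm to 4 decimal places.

seg 1 [0°–30.4°] dwell: s stays 0.0000
seg 2 [30.4°–101.4°] cycloidal, h=5: full span → s += 5 → s = 5.0000
seg 3 [101.4°–360°] cycloidal, h=24: θ=178.3° here. β=76.9, B=258.6. 24·(0.2974 − sin(2π·0.2974)/(2π)) = 3.4851 → s = 8.4851

8.4851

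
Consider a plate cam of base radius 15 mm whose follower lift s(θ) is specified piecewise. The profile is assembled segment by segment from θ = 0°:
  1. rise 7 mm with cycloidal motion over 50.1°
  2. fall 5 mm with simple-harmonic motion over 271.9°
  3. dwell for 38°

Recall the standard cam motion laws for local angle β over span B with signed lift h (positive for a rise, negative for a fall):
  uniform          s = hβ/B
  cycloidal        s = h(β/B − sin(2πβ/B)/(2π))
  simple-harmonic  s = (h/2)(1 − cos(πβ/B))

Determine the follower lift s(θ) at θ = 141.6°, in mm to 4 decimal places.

seg 1 [0°–50.1°] cycloidal, h=7: full span → s += 7 → s = 7.0000
seg 2 [50.1°–322°] simple-harmonic, h=-5: θ=141.6° here. β=91.5, B=271.9. -5/2·(1 − cos(π·0.3365)) = -1.2717 → s = 5.7283

5.7283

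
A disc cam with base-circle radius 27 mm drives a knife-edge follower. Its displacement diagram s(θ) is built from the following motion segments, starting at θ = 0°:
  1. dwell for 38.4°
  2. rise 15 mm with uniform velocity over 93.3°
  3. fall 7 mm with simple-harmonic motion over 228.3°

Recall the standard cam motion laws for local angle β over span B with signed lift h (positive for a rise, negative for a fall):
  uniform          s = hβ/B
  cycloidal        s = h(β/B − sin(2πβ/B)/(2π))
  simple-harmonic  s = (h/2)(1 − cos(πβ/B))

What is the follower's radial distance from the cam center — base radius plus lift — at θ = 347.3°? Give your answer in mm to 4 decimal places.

seg 1 [0°–38.4°] dwell: s stays 0.0000
seg 2 [38.4°–131.7°] uniform, h=15: full span → s += 15 → s = 15.0000
seg 3 [131.7°–360°] simple-harmonic, h=-7: θ=347.3° here. β=215.6, B=228.3. -7/2·(1 − cos(π·0.9444)) = -6.9467 → s = 8.0533
radial distance = base radius + s = 27 + 8.0533 = 35.0533

35.0533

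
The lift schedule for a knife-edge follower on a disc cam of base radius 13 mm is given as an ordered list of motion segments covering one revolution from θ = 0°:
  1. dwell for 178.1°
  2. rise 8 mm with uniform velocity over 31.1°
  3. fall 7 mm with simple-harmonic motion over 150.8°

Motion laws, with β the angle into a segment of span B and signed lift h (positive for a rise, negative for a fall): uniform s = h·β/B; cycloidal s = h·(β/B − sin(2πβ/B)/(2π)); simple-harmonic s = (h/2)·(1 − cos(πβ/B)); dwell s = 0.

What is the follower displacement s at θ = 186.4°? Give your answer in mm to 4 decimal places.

seg 1 [0°–178.1°] dwell: s stays 0.0000
seg 2 [178.1°–209.2°] uniform, h=8: θ=186.4° here. β=8.3, B=31.1. 8·8.3/31.1 = 2.1350 → s = 2.1350

2.1350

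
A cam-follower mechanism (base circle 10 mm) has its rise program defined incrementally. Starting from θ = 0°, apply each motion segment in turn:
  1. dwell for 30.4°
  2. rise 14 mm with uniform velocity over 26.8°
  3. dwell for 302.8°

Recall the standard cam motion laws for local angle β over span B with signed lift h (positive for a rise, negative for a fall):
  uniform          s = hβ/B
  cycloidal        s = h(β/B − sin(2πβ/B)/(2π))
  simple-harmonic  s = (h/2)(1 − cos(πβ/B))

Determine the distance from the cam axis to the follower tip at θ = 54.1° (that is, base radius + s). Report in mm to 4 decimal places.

seg 1 [0°–30.4°] dwell: s stays 0.0000
seg 2 [30.4°–57.2°] uniform, h=14: θ=54.1° here. β=23.7, B=26.8. 14·23.7/26.8 = 12.3806 → s = 12.3806
radial distance = base radius + s = 10 + 12.3806 = 22.3806

22.3806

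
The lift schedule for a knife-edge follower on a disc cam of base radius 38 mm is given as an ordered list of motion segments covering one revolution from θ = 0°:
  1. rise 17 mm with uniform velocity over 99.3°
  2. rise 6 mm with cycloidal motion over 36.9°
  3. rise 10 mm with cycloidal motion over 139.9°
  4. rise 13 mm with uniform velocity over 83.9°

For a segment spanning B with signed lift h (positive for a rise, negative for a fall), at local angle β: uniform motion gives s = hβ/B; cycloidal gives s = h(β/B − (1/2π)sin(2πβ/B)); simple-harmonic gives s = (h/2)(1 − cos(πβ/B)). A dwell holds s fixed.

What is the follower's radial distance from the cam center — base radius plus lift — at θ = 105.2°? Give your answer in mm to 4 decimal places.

seg 1 [0°–99.3°] uniform, h=17: full span → s += 17 → s = 17.0000
seg 2 [99.3°–136.2°] cycloidal, h=6: θ=105.2° here. β=5.9, B=36.9. 6·(0.1599 − sin(2π·0.1599)/(2π)) = 0.1534 → s = 17.1534
radial distance = base radius + s = 38 + 17.1534 = 55.1534

55.1534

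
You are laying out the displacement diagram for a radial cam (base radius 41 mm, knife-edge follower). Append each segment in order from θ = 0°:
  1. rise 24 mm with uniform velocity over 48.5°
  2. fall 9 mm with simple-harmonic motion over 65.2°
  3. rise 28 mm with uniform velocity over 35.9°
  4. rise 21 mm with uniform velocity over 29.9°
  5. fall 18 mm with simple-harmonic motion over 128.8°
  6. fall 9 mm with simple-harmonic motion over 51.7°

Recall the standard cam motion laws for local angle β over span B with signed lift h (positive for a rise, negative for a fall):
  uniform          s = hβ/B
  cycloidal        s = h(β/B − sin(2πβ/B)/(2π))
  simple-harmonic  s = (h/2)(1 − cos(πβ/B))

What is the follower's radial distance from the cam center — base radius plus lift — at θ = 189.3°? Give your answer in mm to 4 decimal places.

seg 1 [0°–48.5°] uniform, h=24: full span → s += 24 → s = 24.0000
seg 2 [48.5°–113.7°] simple-harmonic, h=-9: full span → s += -9 → s = 15.0000
seg 3 [113.7°–149.6°] uniform, h=28: full span → s += 28 → s = 43.0000
seg 4 [149.6°–179.5°] uniform, h=21: full span → s += 21 → s = 64.0000
seg 5 [179.5°–308.3°] simple-harmonic, h=-18: θ=189.3° here. β=9.8, B=128.8. -18/2·(1 − cos(π·0.0761)) = -0.2559 → s = 63.7441
radial distance = base radius + s = 41 + 63.7441 = 104.7441

104.7441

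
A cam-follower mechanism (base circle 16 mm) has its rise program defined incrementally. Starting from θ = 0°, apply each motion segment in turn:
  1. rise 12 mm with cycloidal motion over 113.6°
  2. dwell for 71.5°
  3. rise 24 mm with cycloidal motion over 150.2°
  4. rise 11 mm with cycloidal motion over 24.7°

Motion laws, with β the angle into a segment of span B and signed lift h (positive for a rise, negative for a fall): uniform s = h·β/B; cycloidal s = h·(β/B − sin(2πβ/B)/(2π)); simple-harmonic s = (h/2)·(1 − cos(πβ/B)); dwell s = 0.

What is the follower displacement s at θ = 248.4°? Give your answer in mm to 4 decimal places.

seg 1 [0°–113.6°] cycloidal, h=12: full span → s += 12 → s = 12.0000
seg 2 [113.6°–185.1°] dwell: s stays 12.0000
seg 3 [185.1°–335.3°] cycloidal, h=24: θ=248.4° here. β=63.3, B=150.2. 24·(0.4214 − sin(2π·0.4214)/(2π)) = 8.3047 → s = 20.3047

20.3047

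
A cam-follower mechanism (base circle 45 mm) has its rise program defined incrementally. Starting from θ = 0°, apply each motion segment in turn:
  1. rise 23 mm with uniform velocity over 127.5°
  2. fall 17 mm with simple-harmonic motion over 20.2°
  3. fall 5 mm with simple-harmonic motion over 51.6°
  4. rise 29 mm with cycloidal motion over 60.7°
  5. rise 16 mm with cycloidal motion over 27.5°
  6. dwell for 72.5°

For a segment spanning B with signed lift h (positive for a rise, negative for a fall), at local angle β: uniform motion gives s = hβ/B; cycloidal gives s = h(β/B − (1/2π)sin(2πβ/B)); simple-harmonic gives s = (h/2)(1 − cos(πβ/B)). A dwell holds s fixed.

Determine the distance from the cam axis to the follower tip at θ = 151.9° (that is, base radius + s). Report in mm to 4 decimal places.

seg 1 [0°–127.5°] uniform, h=23: full span → s += 23 → s = 23.0000
seg 2 [127.5°–147.7°] simple-harmonic, h=-17: full span → s += -17 → s = 6.0000
seg 3 [147.7°–199.3°] simple-harmonic, h=-5: θ=151.9° here. β=4.2, B=51.6. -5/2·(1 − cos(π·0.0814)) = -0.0813 → s = 5.9187
radial distance = base radius + s = 45 + 5.9187 = 50.9187

50.9187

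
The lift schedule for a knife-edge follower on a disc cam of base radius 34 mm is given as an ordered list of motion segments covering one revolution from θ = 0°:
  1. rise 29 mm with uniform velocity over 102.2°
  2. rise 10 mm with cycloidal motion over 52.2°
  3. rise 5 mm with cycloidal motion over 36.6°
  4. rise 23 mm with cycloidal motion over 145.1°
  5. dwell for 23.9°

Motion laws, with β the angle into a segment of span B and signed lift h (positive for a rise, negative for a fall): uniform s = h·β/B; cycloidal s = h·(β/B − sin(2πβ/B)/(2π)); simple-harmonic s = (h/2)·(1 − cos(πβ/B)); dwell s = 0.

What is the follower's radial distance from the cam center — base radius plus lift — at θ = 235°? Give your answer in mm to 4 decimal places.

seg 1 [0°–102.2°] uniform, h=29: full span → s += 29 → s = 29.0000
seg 2 [102.2°–154.4°] cycloidal, h=10: full span → s += 10 → s = 39.0000
seg 3 [154.4°–191°] cycloidal, h=5: full span → s += 5 → s = 44.0000
seg 4 [191°–336.1°] cycloidal, h=23: θ=235° here. β=44, B=145.1. 23·(0.3032 − sin(2π·0.3032)/(2π)) = 3.5168 → s = 47.5168
radial distance = base radius + s = 34 + 47.5168 = 81.5168

81.5168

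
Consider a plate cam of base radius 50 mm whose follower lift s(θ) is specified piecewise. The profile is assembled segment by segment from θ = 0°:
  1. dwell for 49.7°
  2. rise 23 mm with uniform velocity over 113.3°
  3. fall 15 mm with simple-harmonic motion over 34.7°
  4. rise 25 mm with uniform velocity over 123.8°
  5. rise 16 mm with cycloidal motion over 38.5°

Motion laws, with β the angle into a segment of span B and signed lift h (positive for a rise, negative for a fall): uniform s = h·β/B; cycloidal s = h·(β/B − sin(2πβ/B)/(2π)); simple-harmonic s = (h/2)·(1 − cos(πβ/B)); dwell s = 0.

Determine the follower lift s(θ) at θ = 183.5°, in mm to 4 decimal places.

seg 1 [0°–49.7°] dwell: s stays 0.0000
seg 2 [49.7°–163°] uniform, h=23: full span → s += 23 → s = 23.0000
seg 3 [163°–197.7°] simple-harmonic, h=-15: θ=183.5° here. β=20.5, B=34.7. -15/2·(1 − cos(π·0.5908)) = -9.6100 → s = 13.3900

13.3900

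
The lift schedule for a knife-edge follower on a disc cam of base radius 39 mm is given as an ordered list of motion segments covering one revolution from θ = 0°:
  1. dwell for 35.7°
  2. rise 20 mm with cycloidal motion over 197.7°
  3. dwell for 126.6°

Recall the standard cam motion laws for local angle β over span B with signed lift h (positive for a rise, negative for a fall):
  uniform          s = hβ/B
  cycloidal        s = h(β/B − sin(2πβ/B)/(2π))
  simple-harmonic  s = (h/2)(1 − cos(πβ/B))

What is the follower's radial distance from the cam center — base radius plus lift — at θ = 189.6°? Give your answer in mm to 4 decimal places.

seg 1 [0°–35.7°] dwell: s stays 0.0000
seg 2 [35.7°–233.4°] cycloidal, h=20: θ=189.6° here. β=153.9, B=197.7. 20·(0.7785 − sin(2π·0.7785)/(2π)) = 18.7014 → s = 18.7014
radial distance = base radius + s = 39 + 18.7014 = 57.7014

57.7014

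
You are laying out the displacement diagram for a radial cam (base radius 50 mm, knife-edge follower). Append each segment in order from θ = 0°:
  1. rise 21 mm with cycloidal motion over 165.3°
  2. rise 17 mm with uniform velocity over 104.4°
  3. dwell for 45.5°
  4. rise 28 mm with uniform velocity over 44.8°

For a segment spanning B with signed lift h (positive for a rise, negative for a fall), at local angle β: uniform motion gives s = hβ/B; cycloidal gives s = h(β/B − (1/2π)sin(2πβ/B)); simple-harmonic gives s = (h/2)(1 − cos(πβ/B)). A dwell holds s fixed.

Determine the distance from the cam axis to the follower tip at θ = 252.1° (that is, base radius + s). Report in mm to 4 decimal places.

seg 1 [0°–165.3°] cycloidal, h=21: full span → s += 21 → s = 21.0000
seg 2 [165.3°–269.7°] uniform, h=17: θ=252.1° here. β=86.8, B=104.4. 17·86.8/104.4 = 14.1341 → s = 35.1341
radial distance = base radius + s = 50 + 35.1341 = 85.1341

85.1341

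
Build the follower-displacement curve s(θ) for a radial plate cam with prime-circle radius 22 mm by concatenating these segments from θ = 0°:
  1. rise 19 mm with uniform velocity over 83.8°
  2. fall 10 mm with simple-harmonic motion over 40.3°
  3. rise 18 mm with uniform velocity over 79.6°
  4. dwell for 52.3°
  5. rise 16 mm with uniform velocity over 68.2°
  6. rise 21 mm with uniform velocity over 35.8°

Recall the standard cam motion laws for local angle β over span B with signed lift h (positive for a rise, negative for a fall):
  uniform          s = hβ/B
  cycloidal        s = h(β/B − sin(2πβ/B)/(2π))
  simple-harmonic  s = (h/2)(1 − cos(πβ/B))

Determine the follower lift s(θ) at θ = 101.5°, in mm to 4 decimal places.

seg 1 [0°–83.8°] uniform, h=19: full span → s += 19 → s = 19.0000
seg 2 [83.8°–124.1°] simple-harmonic, h=-10: θ=101.5° here. β=17.7, B=40.3. -10/2·(1 − cos(π·0.4392)) = -4.0508 → s = 14.9492

14.9492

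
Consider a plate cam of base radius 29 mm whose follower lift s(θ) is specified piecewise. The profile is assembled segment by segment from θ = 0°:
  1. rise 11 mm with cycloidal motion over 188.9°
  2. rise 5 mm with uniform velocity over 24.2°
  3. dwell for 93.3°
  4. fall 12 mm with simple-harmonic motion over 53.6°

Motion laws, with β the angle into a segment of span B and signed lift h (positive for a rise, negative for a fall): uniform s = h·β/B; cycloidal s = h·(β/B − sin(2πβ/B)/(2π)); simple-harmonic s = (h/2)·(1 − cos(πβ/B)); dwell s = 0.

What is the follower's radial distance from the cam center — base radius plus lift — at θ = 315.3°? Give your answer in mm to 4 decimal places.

seg 1 [0°–188.9°] cycloidal, h=11: full span → s += 11 → s = 11.0000
seg 2 [188.9°–213.1°] uniform, h=5: full span → s += 5 → s = 16.0000
seg 3 [213.1°–306.4°] dwell: s stays 16.0000
seg 4 [306.4°–360°] simple-harmonic, h=-12: θ=315.3° here. β=8.9, B=53.6. -12/2·(1 − cos(π·0.1660)) = -0.7980 → s = 15.2020
radial distance = base radius + s = 29 + 15.2020 = 44.2020

44.2020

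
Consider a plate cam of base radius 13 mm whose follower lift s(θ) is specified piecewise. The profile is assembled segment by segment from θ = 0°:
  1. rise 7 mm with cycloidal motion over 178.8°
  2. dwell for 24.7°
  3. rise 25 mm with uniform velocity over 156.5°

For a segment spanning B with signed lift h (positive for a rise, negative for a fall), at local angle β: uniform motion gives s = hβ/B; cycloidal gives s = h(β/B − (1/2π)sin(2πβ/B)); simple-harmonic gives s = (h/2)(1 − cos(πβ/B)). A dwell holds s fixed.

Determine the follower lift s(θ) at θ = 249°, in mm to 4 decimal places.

seg 1 [0°–178.8°] cycloidal, h=7: full span → s += 7 → s = 7.0000
seg 2 [178.8°–203.5°] dwell: s stays 7.0000
seg 3 [203.5°–360°] uniform, h=25: θ=249° here. β=45.5, B=156.5. 25·45.5/156.5 = 7.2684 → s = 14.2684

14.2684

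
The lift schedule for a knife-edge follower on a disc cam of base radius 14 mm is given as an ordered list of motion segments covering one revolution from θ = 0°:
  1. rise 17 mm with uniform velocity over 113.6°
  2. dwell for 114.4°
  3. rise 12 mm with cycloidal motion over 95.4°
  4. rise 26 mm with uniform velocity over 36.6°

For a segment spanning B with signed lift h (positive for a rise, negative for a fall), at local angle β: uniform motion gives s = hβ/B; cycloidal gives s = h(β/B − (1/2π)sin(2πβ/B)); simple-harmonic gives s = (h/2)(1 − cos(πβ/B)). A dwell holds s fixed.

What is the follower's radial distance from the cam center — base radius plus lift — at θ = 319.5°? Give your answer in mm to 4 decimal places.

seg 1 [0°–113.6°] uniform, h=17: full span → s += 17 → s = 17.0000
seg 2 [113.6°–228°] dwell: s stays 17.0000
seg 3 [228°–323.4°] cycloidal, h=12: θ=319.5° here. β=91.5, B=95.4. 12·(0.9591 − sin(2π·0.9591)/(2π)) = 11.9946 → s = 28.9946
radial distance = base radius + s = 14 + 28.9946 = 42.9946

42.9946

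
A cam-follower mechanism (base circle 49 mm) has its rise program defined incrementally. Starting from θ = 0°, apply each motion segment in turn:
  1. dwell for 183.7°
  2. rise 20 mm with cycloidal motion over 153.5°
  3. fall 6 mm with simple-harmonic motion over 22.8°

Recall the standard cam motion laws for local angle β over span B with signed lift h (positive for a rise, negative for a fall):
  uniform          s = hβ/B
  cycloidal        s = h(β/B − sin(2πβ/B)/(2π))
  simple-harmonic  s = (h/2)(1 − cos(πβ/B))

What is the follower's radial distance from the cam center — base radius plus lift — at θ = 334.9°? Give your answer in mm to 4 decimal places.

seg 1 [0°–183.7°] dwell: s stays 0.0000
seg 2 [183.7°–337.2°] cycloidal, h=20: θ=334.9° here. β=151.2, B=153.5. 20·(0.9850 − sin(2π·0.9850)/(2π)) = 19.9996 → s = 19.9996
radial distance = base radius + s = 49 + 19.9996 = 68.9996

68.9996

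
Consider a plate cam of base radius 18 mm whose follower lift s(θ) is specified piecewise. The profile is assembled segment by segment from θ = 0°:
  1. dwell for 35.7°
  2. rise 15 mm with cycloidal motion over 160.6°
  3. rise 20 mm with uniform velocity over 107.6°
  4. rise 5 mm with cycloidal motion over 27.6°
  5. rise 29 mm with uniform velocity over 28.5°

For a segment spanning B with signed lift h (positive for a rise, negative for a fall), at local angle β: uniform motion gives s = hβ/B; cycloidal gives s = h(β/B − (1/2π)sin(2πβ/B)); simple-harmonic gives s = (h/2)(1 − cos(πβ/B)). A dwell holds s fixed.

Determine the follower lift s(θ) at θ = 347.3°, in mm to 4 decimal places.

seg 1 [0°–35.7°] dwell: s stays 0.0000
seg 2 [35.7°–196.3°] cycloidal, h=15: full span → s += 15 → s = 15.0000
seg 3 [196.3°–303.9°] uniform, h=20: full span → s += 20 → s = 35.0000
seg 4 [303.9°–331.5°] cycloidal, h=5: full span → s += 5 → s = 40.0000
seg 5 [331.5°–360°] uniform, h=29: θ=347.3° here. β=15.8, B=28.5. 29·15.8/28.5 = 16.0772 → s = 56.0772

56.0772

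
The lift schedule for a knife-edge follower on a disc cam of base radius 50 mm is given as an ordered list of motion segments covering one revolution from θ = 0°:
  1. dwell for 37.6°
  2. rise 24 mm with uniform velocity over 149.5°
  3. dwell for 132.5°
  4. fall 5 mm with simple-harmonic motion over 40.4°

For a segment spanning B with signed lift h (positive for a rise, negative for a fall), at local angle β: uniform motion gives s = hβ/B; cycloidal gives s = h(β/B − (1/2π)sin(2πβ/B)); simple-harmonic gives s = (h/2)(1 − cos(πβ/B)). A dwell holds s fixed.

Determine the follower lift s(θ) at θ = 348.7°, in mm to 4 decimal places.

seg 1 [0°–37.6°] dwell: s stays 0.0000
seg 2 [37.6°–187.1°] uniform, h=24: full span → s += 24 → s = 24.0000
seg 3 [187.1°–319.6°] dwell: s stays 24.0000
seg 4 [319.6°–360°] simple-harmonic, h=-5: θ=348.7° here. β=29.1, B=40.4. -5/2·(1 − cos(π·0.7203)) = -4.0954 → s = 19.9046

19.9046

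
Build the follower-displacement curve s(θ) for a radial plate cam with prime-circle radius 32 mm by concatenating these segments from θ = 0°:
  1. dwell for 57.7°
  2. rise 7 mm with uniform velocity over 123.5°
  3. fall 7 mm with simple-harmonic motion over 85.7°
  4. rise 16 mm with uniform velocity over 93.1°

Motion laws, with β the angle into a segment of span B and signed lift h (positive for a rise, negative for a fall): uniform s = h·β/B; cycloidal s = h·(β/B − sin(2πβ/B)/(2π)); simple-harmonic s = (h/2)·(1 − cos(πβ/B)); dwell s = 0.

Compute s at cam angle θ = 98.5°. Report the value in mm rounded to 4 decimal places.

seg 1 [0°–57.7°] dwell: s stays 0.0000
seg 2 [57.7°–181.2°] uniform, h=7: θ=98.5° here. β=40.8, B=123.5. 7·40.8/123.5 = 2.3126 → s = 2.3126

2.3126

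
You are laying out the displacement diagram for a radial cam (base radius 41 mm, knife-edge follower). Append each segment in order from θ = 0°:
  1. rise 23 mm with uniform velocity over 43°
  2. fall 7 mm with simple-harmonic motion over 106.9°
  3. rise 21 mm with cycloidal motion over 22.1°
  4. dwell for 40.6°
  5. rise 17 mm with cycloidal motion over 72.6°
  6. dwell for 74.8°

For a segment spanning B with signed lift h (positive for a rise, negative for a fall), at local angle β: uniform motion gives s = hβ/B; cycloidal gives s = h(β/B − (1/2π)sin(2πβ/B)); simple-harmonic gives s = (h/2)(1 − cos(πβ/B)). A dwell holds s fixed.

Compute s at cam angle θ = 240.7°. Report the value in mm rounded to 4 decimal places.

seg 1 [0°–43°] uniform, h=23: full span → s += 23 → s = 23.0000
seg 2 [43°–149.9°] simple-harmonic, h=-7: full span → s += -7 → s = 16.0000
seg 3 [149.9°–172°] cycloidal, h=21: full span → s += 21 → s = 37.0000
seg 4 [172°–212.6°] dwell: s stays 37.0000
seg 5 [212.6°–285.2°] cycloidal, h=17: θ=240.7° here. β=28.1, B=72.6. 17·(0.3871 − sin(2π·0.3871)/(2π)) = 4.8169 → s = 41.8169

41.8169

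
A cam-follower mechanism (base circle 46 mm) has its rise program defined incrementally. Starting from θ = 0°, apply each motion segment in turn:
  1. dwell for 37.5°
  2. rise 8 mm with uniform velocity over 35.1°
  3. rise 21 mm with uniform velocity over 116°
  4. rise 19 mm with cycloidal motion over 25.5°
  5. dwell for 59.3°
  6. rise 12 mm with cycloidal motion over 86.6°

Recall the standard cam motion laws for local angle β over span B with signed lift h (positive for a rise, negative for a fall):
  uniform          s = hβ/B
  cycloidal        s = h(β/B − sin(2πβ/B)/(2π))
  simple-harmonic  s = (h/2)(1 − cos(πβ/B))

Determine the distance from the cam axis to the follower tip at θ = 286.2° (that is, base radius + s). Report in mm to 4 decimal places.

seg 1 [0°–37.5°] dwell: s stays 0.0000
seg 2 [37.5°–72.6°] uniform, h=8: full span → s += 8 → s = 8.0000
seg 3 [72.6°–188.6°] uniform, h=21: full span → s += 21 → s = 29.0000
seg 4 [188.6°–214.1°] cycloidal, h=19: full span → s += 19 → s = 48.0000
seg 5 [214.1°–273.4°] dwell: s stays 48.0000
seg 6 [273.4°–360°] cycloidal, h=12: θ=286.2° here. β=12.8, B=86.6. 12·(0.1478 − sin(2π·0.1478)/(2π)) = 0.2442 → s = 48.2442
radial distance = base radius + s = 46 + 48.2442 = 94.2442

94.2442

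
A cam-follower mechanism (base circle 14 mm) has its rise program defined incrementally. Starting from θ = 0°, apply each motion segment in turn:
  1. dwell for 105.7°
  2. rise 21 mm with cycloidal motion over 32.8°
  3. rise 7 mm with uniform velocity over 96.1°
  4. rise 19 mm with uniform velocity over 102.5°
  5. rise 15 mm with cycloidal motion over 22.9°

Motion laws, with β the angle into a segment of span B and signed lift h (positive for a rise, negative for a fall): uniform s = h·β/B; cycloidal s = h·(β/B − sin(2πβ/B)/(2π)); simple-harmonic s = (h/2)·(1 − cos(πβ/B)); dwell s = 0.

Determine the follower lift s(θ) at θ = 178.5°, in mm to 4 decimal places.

seg 1 [0°–105.7°] dwell: s stays 0.0000
seg 2 [105.7°–138.5°] cycloidal, h=21: full span → s += 21 → s = 21.0000
seg 3 [138.5°–234.6°] uniform, h=7: θ=178.5° here. β=40, B=96.1. 7·40/96.1 = 2.9136 → s = 23.9136

23.9136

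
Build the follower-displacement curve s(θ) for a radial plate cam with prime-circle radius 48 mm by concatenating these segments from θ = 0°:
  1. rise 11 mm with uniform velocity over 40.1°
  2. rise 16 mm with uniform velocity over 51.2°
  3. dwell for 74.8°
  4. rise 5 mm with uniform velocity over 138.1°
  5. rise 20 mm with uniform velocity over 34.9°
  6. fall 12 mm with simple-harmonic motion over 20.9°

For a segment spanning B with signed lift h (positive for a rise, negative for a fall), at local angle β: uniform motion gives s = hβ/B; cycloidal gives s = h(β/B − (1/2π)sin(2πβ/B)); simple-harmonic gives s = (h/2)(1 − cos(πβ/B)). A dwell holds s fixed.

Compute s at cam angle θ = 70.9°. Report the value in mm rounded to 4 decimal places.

seg 1 [0°–40.1°] uniform, h=11: full span → s += 11 → s = 11.0000
seg 2 [40.1°–91.3°] uniform, h=16: θ=70.9° here. β=30.8, B=51.2. 16·30.8/51.2 = 9.6250 → s = 20.6250

20.6250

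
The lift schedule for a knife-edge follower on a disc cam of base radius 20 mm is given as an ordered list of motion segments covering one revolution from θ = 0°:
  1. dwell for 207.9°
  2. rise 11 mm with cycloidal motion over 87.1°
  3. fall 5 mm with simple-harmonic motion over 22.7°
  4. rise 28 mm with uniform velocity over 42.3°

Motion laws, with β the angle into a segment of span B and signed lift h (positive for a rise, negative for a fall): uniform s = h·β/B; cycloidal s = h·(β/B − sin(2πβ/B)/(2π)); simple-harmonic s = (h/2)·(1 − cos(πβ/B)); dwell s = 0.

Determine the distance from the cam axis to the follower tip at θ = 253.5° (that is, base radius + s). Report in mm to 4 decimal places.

seg 1 [0°–207.9°] dwell: s stays 0.0000
seg 2 [207.9°–295°] cycloidal, h=11: θ=253.5° here. β=45.6, B=87.1. 11·(0.5235 − sin(2π·0.5235)/(2π)) = 6.0169 → s = 6.0169
radial distance = base radius + s = 20 + 6.0169 = 26.0169

26.0169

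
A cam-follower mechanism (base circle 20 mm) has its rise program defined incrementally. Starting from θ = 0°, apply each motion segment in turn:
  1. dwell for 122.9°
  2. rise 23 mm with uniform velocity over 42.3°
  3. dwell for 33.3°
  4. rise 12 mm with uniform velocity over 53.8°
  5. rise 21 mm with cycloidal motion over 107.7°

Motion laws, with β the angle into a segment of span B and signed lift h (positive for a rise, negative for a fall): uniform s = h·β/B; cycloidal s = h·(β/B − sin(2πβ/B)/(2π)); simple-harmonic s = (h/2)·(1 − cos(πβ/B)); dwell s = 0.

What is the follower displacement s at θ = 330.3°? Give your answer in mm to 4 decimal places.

seg 1 [0°–122.9°] dwell: s stays 0.0000
seg 2 [122.9°–165.2°] uniform, h=23: full span → s += 23 → s = 23.0000
seg 3 [165.2°–198.5°] dwell: s stays 23.0000
seg 4 [198.5°–252.3°] uniform, h=12: full span → s += 12 → s = 35.0000
seg 5 [252.3°–360°] cycloidal, h=21: θ=330.3° here. β=78, B=107.7. 21·(0.7242 − sin(2π·0.7242)/(2π)) = 18.5075 → s = 53.5075

53.5075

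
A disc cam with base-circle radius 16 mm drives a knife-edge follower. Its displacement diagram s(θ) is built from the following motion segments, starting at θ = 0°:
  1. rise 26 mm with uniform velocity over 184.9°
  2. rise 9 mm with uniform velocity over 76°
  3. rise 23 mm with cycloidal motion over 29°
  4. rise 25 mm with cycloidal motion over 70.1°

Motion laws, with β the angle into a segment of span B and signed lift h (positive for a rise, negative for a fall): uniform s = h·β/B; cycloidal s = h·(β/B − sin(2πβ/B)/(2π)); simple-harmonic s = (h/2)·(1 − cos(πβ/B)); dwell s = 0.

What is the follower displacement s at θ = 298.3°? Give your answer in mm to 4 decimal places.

seg 1 [0°–184.9°] uniform, h=26: full span → s += 26 → s = 26.0000
seg 2 [184.9°–260.9°] uniform, h=9: full span → s += 9 → s = 35.0000
seg 3 [260.9°–289.9°] cycloidal, h=23: full span → s += 23 → s = 58.0000
seg 4 [289.9°–360°] cycloidal, h=25: θ=298.3° here. β=8.4, B=70.1. 25·(0.1198 − sin(2π·0.1198)/(2π)) = 0.2751 → s = 58.2751

58.2751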